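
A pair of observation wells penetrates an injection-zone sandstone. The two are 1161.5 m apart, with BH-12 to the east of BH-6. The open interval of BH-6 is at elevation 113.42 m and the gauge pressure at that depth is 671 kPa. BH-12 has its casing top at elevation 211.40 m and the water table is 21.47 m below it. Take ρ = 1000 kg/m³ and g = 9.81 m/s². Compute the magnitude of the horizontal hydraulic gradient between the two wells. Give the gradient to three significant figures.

Pressure head at BH-6: ψ = P/(ρg) = 671×1000 / (1000 × 9.81) = 68.40 m.
Total head at BH-6: h = z + ψ = 113.42 + 68.40 = 181.82 m.
Total head at BH-12: h = 211.40 − 21.47 = 189.93 m.
Head difference: h(BH-6) − h(BH-12) = 181.82 − 189.93 = -8.11 m.
Hydraulic gradient: i = |Δh| / L = 8.11 / 1161.5 = 0.00698.

i ≈ 0.00698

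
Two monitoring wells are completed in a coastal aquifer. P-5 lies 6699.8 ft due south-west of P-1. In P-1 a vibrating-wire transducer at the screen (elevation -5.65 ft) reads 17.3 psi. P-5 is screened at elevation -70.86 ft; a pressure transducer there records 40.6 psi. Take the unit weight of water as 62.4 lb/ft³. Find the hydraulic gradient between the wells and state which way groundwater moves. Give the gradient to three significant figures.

Pressure head at P-1: ψ = 144·P/γ = 144 × 17.3 / 62.4 = 39.92 ft.
Total head at P-1: h = z + ψ = -5.65 + 39.92 = 34.27 ft.
Pressure head at P-5: ψ = 144·P/γ = 144 × 40.6 / 62.4 = 93.69 ft.
Total head at P-5: h = z + ψ = -70.86 + 93.69 = 22.83 ft.
Head difference: h(P-1) − h(P-5) = 34.27 − 22.83 = 11.44 ft.
Hydraulic gradient: i = |Δh| / L = 11.44 / 6699.8 = 0.00171.
Flow is from higher to lower head: from P-1 toward P-5, i.e. toward the south-west.

i ≈ 0.00171; groundwater flows toward the south-west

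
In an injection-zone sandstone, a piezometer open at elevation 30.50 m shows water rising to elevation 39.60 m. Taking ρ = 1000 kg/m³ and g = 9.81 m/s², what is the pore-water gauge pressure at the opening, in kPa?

P ≈ 89.3 kPa

Pressure head ψ = h − z = 39.60 − 30.50 = 9.10 m.
P = ρgψ = 1000 × 9.81 × 9.10 = 89271 Pa ≈ 89.3 kPa.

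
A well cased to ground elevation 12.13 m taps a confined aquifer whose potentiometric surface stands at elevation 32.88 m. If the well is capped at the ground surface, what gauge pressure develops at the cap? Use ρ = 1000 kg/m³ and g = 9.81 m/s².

P ≈ 204 kPa

Head above the cap: Δh = 32.88 − 12.13 = 20.75 m.
P = ρgΔh = 1000 × 9.81 × 20.75 = 203558 Pa ≈ 204 kPa.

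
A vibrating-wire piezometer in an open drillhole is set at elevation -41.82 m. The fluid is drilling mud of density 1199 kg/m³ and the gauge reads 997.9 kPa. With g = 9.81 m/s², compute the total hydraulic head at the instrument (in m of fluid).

h ≈ 43.02 m

ψ = P/(ρg) = 997.9×1000 / (1199 × 9.81) = 84.84 m.
h = z + ψ = -41.82 + 84.84 = 43.02 m.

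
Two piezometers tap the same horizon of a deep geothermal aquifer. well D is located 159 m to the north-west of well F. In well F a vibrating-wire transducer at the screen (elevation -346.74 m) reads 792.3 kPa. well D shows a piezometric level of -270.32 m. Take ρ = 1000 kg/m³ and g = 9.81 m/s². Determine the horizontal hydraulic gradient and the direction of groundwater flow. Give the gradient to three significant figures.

i ≈ 0.0273; groundwater flows toward the north-west

Pressure head at well F: ψ = P/(ρg) = 792.3×1000 / (1000 × 9.81) = 80.76 m.
Total head at well F: h = z + ψ = -346.74 + 80.76 = -265.98 m.
Total head at well D: h = -270.32 m (water level in the piezometer is the total head).
Head difference: h(well F) − h(well D) = -265.98 − (-270.32) = 4.34 m.
Hydraulic gradient: i = |Δh| / L = 4.34 / 159 = 0.0273.
Flow is from higher to lower head: from well F toward well D, i.e. toward the north-west.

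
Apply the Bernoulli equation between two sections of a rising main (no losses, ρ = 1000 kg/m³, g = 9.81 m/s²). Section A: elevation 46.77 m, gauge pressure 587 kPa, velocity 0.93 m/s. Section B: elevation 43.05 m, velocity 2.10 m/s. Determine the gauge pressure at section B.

P₂ ≈ 622 kPa

Pressure head at A: ψ₁ = P₁/(ρg) = 587×1000 / (1000 × 9.81) = 59.84 m.
Velocity heads: v₁²/2g = 0.93²/19.62 = 0.044 m; v₂²/2g = 2.10²/19.62 = 0.225 m.
Total head H = z₁ + ψ₁ + v₁²/2g = 46.77 + 59.84 + 0.044 = 106.65 m.
ψ₂ = H − z₂ − v₂²/2g = 106.65 − 43.05 − 0.225 = 63.38 m.
P₂ = ρgψ₂ = 1000 × 9.81 × 63.38 ≈ 622 kPa.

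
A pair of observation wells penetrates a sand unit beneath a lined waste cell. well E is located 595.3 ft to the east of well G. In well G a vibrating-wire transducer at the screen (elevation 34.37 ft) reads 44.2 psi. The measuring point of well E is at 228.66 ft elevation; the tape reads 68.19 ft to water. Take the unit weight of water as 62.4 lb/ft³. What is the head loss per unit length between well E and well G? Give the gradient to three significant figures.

Pressure head at well G: ψ = 144·P/γ = 144 × 44.2 / 62.4 = 102.00 ft.
Total head at well G: h = z + ψ = 34.37 + 102.00 = 136.37 ft.
Total head at well E: h = 228.66 − 68.19 = 160.47 ft.
Head difference: h(well G) − h(well E) = 136.37 − 160.47 = -24.10 ft.
Hydraulic gradient: i = |Δh| / L = 24.10 / 595.3 = 0.0405.

i ≈ 0.0405 ft/ft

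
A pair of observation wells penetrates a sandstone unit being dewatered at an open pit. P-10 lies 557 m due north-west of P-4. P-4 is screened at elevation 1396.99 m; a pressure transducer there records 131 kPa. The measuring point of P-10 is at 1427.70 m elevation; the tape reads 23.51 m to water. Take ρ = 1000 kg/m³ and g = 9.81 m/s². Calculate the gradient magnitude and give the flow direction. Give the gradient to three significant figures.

i ≈ 0.0110; groundwater flows toward the north-west

Pressure head at P-4: ψ = P/(ρg) = 131×1000 / (1000 × 9.81) = 13.35 m.
Total head at P-4: h = z + ψ = 1396.99 + 13.35 = 1410.34 m.
Total head at P-10: h = 1427.70 − 23.51 = 1404.19 m.
Head difference: h(P-4) − h(P-10) = 1410.34 − 1404.19 = 6.15 m.
Hydraulic gradient: i = |Δh| / L = 6.15 / 557 = 0.0110.
Flow is from higher to lower head: from P-4 toward P-10, i.e. toward the north-west.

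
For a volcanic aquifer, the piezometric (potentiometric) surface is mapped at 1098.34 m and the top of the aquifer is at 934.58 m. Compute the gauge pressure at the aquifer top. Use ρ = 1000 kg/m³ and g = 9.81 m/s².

P ≈ 1610 kPa

Pressure head at the aquifer top: ψ = h − z = 1098.34 − 934.58 = 163.76 m.
P = ρgψ = 1000 × 9.81 × 163.76 = 1606486 Pa ≈ 1610 kPa.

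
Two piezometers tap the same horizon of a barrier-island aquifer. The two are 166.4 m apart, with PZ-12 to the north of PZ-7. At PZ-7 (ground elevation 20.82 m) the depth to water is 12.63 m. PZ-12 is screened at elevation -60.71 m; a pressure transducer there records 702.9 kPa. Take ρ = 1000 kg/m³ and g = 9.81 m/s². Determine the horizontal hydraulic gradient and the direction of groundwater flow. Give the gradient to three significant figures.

Total head at PZ-7: h = 20.82 − 12.63 = 8.19 m.
Pressure head at PZ-12: ψ = P/(ρg) = 702.9×1000 / (1000 × 9.81) = 71.65 m.
Total head at PZ-12: h = z + ψ = -60.71 + 71.65 = 10.94 m.
Head difference: h(PZ-7) − h(PZ-12) = 8.19 − 10.94 = -2.75 m.
Hydraulic gradient: i = |Δh| / L = 2.75 / 166.4 = 0.0165.
Flow is from higher to lower head: from PZ-12 toward PZ-7, i.e. toward the south.

i ≈ 0.0165; groundwater flows toward the south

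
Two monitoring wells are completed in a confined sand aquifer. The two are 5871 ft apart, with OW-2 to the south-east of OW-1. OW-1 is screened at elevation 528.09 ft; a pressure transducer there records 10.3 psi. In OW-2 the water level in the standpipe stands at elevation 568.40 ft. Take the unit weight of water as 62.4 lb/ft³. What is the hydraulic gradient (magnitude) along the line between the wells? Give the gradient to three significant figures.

i ≈ 0.00282

Pressure head at OW-1: ψ = 144·P/γ = 144 × 10.3 / 62.4 = 23.77 ft.
Total head at OW-1: h = z + ψ = 528.09 + 23.77 = 551.86 ft.
Total head at OW-2: h = 568.40 ft (water level in the piezometer is the total head).
Head difference: h(OW-1) − h(OW-2) = 551.86 − 568.40 = -16.54 ft.
Hydraulic gradient: i = |Δh| / L = 16.54 / 5871 = 0.00282.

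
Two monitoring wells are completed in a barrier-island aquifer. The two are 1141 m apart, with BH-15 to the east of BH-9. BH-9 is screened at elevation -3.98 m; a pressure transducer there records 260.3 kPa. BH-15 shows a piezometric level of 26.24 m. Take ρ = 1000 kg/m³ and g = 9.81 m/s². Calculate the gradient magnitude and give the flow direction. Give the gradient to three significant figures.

Pressure head at BH-9: ψ = P/(ρg) = 260.3×1000 / (1000 × 9.81) = 26.53 m.
Total head at BH-9: h = z + ψ = -3.98 + 26.53 = 22.55 m.
Total head at BH-15: h = 26.24 m (water level in the piezometer is the total head).
Head difference: h(BH-9) − h(BH-15) = 22.55 − 26.24 = -3.69 m.
Hydraulic gradient: i = |Δh| / L = 3.69 / 1141 = 0.00323.
Flow is from higher to lower head: from BH-15 toward BH-9, i.e. toward the west.

i ≈ 0.00323; groundwater flows toward the west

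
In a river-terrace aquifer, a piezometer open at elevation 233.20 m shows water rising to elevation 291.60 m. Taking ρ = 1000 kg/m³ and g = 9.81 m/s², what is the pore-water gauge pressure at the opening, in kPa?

Pressure head ψ = h − z = 291.60 − 233.20 = 58.40 m.
P = ρgψ = 1000 × 9.81 × 58.40 = 572904 Pa ≈ 573 kPa.

P ≈ 573 kPa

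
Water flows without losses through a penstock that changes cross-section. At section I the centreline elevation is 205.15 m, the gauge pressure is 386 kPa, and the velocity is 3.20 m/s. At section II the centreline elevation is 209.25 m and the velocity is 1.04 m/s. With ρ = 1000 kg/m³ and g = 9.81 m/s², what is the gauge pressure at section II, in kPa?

Pressure head at I: ψ₁ = P₁/(ρg) = 386×1000 / (1000 × 9.81) = 39.35 m.
Velocity heads: v₁²/2g = 3.20²/19.62 = 0.522 m; v₂²/2g = 1.04²/19.62 = 0.055 m.
Total head H = z₁ + ψ₁ + v₁²/2g = 205.15 + 39.35 + 0.522 = 245.02 m.
ψ₂ = H − z₂ − v₂²/2g = 245.02 − 209.25 − 0.055 = 35.72 m.
P₂ = ρgψ₂ = 1000 × 9.81 × 35.72 ≈ 350 kPa.

P₂ ≈ 350 kPa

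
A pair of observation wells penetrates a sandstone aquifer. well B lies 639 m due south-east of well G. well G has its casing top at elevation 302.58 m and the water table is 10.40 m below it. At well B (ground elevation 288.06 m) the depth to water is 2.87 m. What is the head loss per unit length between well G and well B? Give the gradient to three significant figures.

Total head at well G: h = 302.58 − 10.40 = 292.18 m.
Total head at well B: h = 288.06 − 2.87 = 285.19 m.
Head difference: h(well G) − h(well B) = 292.18 − 285.19 = 6.99 m.
Hydraulic gradient: i = |Δh| / L = 6.99 / 639 = 0.0109.

i ≈ 0.0109 m/m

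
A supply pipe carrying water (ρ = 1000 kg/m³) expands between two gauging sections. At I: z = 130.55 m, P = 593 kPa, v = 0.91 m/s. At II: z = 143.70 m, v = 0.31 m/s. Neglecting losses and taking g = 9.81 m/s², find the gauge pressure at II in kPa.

P₂ ≈ 464 kPa

Pressure head at I: ψ₁ = P₁/(ρg) = 593×1000 / (1000 × 9.81) = 60.45 m.
Velocity heads: v₁²/2g = 0.91²/19.62 = 0.042 m; v₂²/2g = 0.31²/19.62 = 0.005 m.
Total head H = z₁ + ψ₁ + v₁²/2g = 130.55 + 60.45 + 0.042 = 191.04 m.
ψ₂ = H − z₂ − v₂²/2g = 191.04 − 143.70 − 0.005 = 47.34 m.
P₂ = ρgψ₂ = 1000 × 9.81 × 47.34 ≈ 464 kPa.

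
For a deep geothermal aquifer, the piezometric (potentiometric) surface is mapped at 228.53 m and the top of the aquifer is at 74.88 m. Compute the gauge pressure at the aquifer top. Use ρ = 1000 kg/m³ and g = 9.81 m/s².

Pressure head at the aquifer top: ψ = h − z = 228.53 − 74.88 = 153.65 m.
P = ρgψ = 1000 × 9.81 × 153.65 = 1507306 Pa ≈ 1510 kPa.

P ≈ 1510 kPa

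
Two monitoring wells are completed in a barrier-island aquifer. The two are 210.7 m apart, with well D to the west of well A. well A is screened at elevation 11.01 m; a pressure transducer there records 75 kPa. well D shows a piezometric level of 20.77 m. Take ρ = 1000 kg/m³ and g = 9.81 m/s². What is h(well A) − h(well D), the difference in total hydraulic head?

Δh ≈ -2.11 m

Pressure head at well A: ψ = P/(ρg) = 75×1000 / (1000 × 9.81) = 7.65 m.
Total head at well A: h = z + ψ = 11.01 + 7.65 = 18.66 m.
Total head at well D: h = 20.77 m (water level in the piezometer is the total head).
Head difference: h(well A) − h(well D) = 18.66 − 20.77 = -2.11 m.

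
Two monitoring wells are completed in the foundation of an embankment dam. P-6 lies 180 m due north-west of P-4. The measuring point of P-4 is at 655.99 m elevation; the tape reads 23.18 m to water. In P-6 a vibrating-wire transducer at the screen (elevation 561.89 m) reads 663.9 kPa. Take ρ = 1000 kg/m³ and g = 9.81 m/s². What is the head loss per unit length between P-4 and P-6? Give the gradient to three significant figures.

Total head at P-4: h = 655.99 − 23.18 = 632.81 m.
Pressure head at P-6: ψ = P/(ρg) = 663.9×1000 / (1000 × 9.81) = 67.68 m.
Total head at P-6: h = z + ψ = 561.89 + 67.68 = 629.57 m.
Head difference: h(P-4) − h(P-6) = 632.81 − 629.57 = 3.24 m.
Hydraulic gradient: i = |Δh| / L = 3.24 / 180 = 0.0180.

i ≈ 0.0180 m/m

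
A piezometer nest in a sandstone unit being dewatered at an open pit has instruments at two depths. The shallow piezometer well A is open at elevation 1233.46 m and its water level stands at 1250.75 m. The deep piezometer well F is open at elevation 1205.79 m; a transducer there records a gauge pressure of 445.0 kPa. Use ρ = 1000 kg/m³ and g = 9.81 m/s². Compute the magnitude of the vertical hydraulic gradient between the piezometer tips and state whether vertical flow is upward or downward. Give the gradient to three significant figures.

Total head at well A: h = 1250.75 m (water level in the standpipe).
Pressure head at well F: ψ = P/(ρg) = 445.0×1000 / (1000 × 9.81) = 45.36 m.
Total head at well F: h = z + ψ = 1205.79 + 45.36 = 1251.15 m.
Δh = h(well A) − h(well F) = 1250.75 − 1251.15 = -0.40 m.
Vertical separation Δz = 1233.46 − 1205.79 = 27.67 m.
|i_v| = |Δh| / Δz = 0.40 / 27.67 = 0.0145.
Head is higher in the deep piezometer, so vertical flow is upward (discharge condition).

|i_v| ≈ 0.0145; vertical flow is upward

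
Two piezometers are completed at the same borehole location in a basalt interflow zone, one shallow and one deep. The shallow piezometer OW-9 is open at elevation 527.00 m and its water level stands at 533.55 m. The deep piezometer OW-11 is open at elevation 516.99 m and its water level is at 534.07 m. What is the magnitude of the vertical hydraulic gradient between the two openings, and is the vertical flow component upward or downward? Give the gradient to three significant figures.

|i_v| ≈ 0.0519; vertical flow is upward

Total head at OW-9: h = 533.55 m (water level in the standpipe).
Total head at OW-11: h = 534.07 m.
Δh = h(OW-9) − h(OW-11) = 533.55 − 534.07 = -0.52 m.
Vertical separation Δz = 527.00 − 516.99 = 10.01 m.
|i_v| = |Δh| / Δz = 0.52 / 10.01 = 0.0519.
Head is higher in the deep piezometer, so vertical flow is upward (discharge condition).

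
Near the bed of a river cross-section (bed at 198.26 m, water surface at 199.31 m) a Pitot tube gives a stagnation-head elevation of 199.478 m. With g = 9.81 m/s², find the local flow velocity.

v ≈ 1.82 m/s

Near the bed, under hydrostatic conditions, the piezometric head (z + ψ) equals the free-surface elevation, 199.31 m.
Velocity head = total − piezometric = 199.478 − 199.31 = 0.168 m.
v = √(2g·h_v) = √(2 × 9.81 × 0.168) = 1.82 m/s.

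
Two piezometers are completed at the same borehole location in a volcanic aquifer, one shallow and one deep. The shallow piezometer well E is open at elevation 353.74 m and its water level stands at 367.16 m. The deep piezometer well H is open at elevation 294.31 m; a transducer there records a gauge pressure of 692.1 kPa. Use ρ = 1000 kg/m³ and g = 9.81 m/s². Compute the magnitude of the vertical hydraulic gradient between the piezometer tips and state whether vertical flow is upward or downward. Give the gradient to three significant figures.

|i_v| ≈ 0.0387; vertical flow is downward

Total head at well E: h = 367.16 m (water level in the standpipe).
Pressure head at well H: ψ = P/(ρg) = 692.1×1000 / (1000 × 9.81) = 70.55 m.
Total head at well H: h = z + ψ = 294.31 + 70.55 = 364.86 m.
Δh = h(well E) − h(well H) = 367.16 − 364.86 = 2.30 m.
Vertical separation Δz = 353.74 − 294.31 = 59.43 m.
|i_v| = |Δh| / Δz = 2.30 / 59.43 = 0.0387.
Head is higher in the shallow piezometer, so vertical flow is downward (recharge condition).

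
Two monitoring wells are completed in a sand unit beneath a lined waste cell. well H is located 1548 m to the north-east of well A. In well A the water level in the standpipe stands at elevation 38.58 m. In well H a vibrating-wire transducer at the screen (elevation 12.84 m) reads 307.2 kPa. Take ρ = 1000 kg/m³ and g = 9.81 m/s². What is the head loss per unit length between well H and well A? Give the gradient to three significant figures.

i ≈ 0.00360 m/m

Total head at well A: h = 38.58 m (water level in the piezometer is the total head).
Pressure head at well H: ψ = P/(ρg) = 307.2×1000 / (1000 × 9.81) = 31.31 m.
Total head at well H: h = z + ψ = 12.84 + 31.31 = 44.15 m.
Head difference: h(well A) − h(well H) = 38.58 − 44.15 = -5.57 m.
Hydraulic gradient: i = |Δh| / L = 5.57 / 1548 = 0.00360.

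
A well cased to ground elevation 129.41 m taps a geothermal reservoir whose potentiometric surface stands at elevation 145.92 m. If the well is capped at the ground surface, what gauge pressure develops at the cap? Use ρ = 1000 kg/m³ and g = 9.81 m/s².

Head above the cap: Δh = 145.92 − 129.41 = 16.51 m.
P = ρgΔh = 1000 × 9.81 × 16.51 = 161963 Pa ≈ 162 kPa.

P ≈ 162 kPa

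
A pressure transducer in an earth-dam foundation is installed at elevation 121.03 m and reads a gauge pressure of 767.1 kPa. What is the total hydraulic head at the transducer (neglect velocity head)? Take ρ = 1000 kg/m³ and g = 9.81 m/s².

h ≈ 199.23 m

ψ = P/(ρg) = 767.1×1000 / (1000 × 9.81) = 78.20 m.
h = z + ψ = 121.03 + 78.20 = 199.23 m.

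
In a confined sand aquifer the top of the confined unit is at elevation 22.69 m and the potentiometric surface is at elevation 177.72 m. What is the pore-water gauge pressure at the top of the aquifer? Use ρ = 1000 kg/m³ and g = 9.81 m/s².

P ≈ 1520 kPa

Pressure head at the aquifer top: ψ = h − z = 177.72 − 22.69 = 155.03 m.
P = ρgψ = 1000 × 9.81 × 155.03 = 1520844 Pa ≈ 1520 kPa.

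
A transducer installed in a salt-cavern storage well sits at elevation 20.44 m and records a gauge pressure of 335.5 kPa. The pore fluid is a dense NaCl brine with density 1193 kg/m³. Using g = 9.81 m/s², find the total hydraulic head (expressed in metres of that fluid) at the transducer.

h ≈ 49.11 m

ψ = P/(ρg) = 335.5×1000 / (1193 × 9.81) = 28.67 m.
h = z + ψ = 20.44 + 28.67 = 49.11 m.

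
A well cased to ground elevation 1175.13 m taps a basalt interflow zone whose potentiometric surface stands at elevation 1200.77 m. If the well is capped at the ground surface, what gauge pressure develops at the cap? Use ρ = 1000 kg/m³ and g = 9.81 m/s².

Head above the cap: Δh = 1200.77 − 1175.13 = 25.64 m.
P = ρgΔh = 1000 × 9.81 × 25.64 = 251528 Pa ≈ 252 kPa.

P ≈ 252 kPa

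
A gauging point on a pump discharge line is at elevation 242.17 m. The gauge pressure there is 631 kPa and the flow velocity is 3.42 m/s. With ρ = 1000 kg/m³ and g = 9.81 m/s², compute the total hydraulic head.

h ≈ 307.09 m

Pressure head ψ = P/(ρg) = 631×1000 / (1000 × 9.81) = 64.32 m.
Velocity head = v²/(2g) = 3.42² / (2 × 9.81) = 0.596 m.
h = z + ψ + v²/(2g) = 242.17 + 64.32 + 0.596 = 307.09 m.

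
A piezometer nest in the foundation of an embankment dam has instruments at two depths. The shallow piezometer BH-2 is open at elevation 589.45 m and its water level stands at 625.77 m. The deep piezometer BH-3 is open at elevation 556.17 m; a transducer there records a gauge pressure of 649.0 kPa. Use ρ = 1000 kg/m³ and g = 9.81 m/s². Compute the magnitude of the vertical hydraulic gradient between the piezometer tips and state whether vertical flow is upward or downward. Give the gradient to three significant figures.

Total head at BH-2: h = 625.77 m (water level in the standpipe).
Pressure head at BH-3: ψ = P/(ρg) = 649.0×1000 / (1000 × 9.81) = 66.16 m.
Total head at BH-3: h = z + ψ = 556.17 + 66.16 = 622.33 m.
Δh = h(BH-2) − h(BH-3) = 625.77 − 622.33 = 3.44 m.
Vertical separation Δz = 589.45 − 556.17 = 33.28 m.
|i_v| = |Δh| / Δz = 3.44 / 33.28 = 0.103.
Head is higher in the shallow piezometer, so vertical flow is downward (recharge condition).

|i_v| ≈ 0.103; vertical flow is downward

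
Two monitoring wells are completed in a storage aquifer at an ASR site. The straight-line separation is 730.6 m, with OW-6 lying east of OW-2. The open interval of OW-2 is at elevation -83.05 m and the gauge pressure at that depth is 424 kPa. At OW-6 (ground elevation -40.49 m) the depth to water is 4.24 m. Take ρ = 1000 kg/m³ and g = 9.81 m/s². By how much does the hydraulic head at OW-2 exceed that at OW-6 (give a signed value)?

Δh ≈ 4.90 m

Pressure head at OW-2: ψ = P/(ρg) = 424×1000 / (1000 × 9.81) = 43.22 m.
Total head at OW-2: h = z + ψ = -83.05 + 43.22 = -39.83 m.
Total head at OW-6: h = -40.49 − 4.24 = -44.73 m.
Head difference: h(OW-2) − h(OW-6) = -39.83 − (-44.73) = 4.90 m.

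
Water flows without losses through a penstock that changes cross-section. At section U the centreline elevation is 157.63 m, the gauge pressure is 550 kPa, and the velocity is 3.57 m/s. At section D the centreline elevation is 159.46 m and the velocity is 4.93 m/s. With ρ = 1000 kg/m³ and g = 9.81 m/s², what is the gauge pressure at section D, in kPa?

P₂ ≈ 526 kPa

Pressure head at U: ψ₁ = P₁/(ρg) = 550×1000 / (1000 × 9.81) = 56.07 m.
Velocity heads: v₁²/2g = 3.57²/19.62 = 0.650 m; v₂²/2g = 4.93²/19.62 = 1.239 m.
Total head H = z₁ + ψ₁ + v₁²/2g = 157.63 + 56.07 + 0.650 = 214.35 m.
ψ₂ = H − z₂ − v₂²/2g = 214.35 − 159.46 − 1.239 = 53.65 m.
P₂ = ρgψ₂ = 1000 × 9.81 × 53.65 ≈ 526 kPa.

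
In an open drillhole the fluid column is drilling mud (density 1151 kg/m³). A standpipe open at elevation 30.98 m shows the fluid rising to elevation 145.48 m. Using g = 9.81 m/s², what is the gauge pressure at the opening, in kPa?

P ≈ 1290 kPa

Pressure head ψ = h − z = 145.48 − 30.98 = 114.50 m.
P = ρgψ = 1151 × 9.81 × 114.50 = 1292855 Pa ≈ 1290 kPa.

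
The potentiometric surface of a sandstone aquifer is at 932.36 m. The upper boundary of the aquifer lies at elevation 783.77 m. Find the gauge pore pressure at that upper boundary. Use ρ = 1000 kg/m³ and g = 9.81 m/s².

P ≈ 1460 kPa

Pressure head at the aquifer top: ψ = h − z = 932.36 − 783.77 = 148.59 m.
P = ρgψ = 1000 × 9.81 × 148.59 = 1457668 Pa ≈ 1460 kPa.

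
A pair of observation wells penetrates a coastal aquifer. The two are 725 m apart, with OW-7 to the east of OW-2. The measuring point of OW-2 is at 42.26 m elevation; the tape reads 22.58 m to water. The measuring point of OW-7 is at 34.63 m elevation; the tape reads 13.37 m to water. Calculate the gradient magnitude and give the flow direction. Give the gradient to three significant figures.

Total head at OW-2: h = 42.26 − 22.58 = 19.68 m.
Total head at OW-7: h = 34.63 − 13.37 = 21.26 m.
Head difference: h(OW-2) − h(OW-7) = 19.68 − 21.26 = -1.58 m.
Hydraulic gradient: i = |Δh| / L = 1.58 / 725 = 0.00218.
Flow is from higher to lower head: from OW-7 toward OW-2, i.e. toward the west.

i ≈ 0.00218; groundwater flows toward the west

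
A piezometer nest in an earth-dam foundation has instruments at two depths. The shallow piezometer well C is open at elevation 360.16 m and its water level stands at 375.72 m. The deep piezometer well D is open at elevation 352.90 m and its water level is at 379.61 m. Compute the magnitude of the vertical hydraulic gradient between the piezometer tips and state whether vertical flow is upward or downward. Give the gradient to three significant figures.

Total head at well C: h = 375.72 m (water level in the standpipe).
Total head at well D: h = 379.61 m.
Δh = h(well C) − h(well D) = 375.72 − 379.61 = -3.89 m.
Vertical separation Δz = 360.16 − 352.90 = 7.26 m.
|i_v| = |Δh| / Δz = 3.89 / 7.26 = 0.536.
Head is higher in the deep piezometer, so vertical flow is upward (discharge condition).

|i_v| ≈ 0.536; vertical flow is upward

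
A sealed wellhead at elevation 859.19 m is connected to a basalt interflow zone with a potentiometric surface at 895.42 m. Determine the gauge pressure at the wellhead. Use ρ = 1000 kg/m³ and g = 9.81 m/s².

Head above the cap: Δh = 895.42 − 859.19 = 36.23 m.
P = ρgΔh = 1000 × 9.81 × 36.23 = 355416 Pa ≈ 355 kPa.

P ≈ 355 kPa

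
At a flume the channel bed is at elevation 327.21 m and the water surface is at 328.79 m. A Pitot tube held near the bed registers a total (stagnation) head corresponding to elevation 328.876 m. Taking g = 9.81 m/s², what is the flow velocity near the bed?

v ≈ 1.30 m/s

Near the bed, under hydrostatic conditions, the piezometric head (z + ψ) equals the free-surface elevation, 328.79 m.
Velocity head = total − piezometric = 328.876 − 328.79 = 0.086 m.
v = √(2g·h_v) = √(2 × 9.81 × 0.086) = 1.30 m/s.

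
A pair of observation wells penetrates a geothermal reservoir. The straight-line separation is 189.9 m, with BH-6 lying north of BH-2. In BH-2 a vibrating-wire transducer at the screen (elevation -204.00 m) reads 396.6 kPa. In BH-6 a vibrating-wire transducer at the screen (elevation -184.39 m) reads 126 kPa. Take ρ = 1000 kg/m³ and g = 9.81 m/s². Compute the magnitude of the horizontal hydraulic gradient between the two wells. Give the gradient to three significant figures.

Pressure head at BH-2: ψ = P/(ρg) = 396.6×1000 / (1000 × 9.81) = 40.43 m.
Total head at BH-2: h = z + ψ = -204.00 + 40.43 = -163.57 m.
Pressure head at BH-6: ψ = P/(ρg) = 126×1000 / (1000 × 9.81) = 12.84 m.
Total head at BH-6: h = z + ψ = -184.39 + 12.84 = -171.55 m.
Head difference: h(BH-2) − h(BH-6) = -163.57 − (-171.55) = 7.98 m.
Hydraulic gradient: i = |Δh| / L = 7.98 / 189.9 = 0.0420.

i ≈ 0.0420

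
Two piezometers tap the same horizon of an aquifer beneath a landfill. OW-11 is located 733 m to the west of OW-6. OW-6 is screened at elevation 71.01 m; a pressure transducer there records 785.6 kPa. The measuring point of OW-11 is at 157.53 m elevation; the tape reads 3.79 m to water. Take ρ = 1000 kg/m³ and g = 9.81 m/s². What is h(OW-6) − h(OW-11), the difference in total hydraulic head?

Δh ≈ -2.65 m

Pressure head at OW-6: ψ = P/(ρg) = 785.6×1000 / (1000 × 9.81) = 80.08 m.
Total head at OW-6: h = z + ψ = 71.01 + 80.08 = 151.09 m.
Total head at OW-11: h = 157.53 − 3.79 = 153.74 m.
Head difference: h(OW-6) − h(OW-11) = 151.09 − 153.74 = -2.65 m.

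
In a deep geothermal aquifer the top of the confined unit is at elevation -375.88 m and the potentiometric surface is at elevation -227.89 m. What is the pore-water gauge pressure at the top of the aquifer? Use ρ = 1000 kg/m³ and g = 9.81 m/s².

P ≈ 1450 kPa

Pressure head at the aquifer top: ψ = h − z = -227.89 − (-375.88) = 147.99 m.
P = ρgψ = 1000 × 9.81 × 147.99 = 1451782 Pa ≈ 1450 kPa.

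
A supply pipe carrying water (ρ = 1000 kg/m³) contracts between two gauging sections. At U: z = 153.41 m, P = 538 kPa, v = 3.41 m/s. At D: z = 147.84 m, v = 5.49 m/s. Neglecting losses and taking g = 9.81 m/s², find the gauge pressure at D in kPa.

P₂ ≈ 583 kPa

Pressure head at U: ψ₁ = P₁/(ρg) = 538×1000 / (1000 × 9.81) = 54.84 m.
Velocity heads: v₁²/2g = 3.41²/19.62 = 0.593 m; v₂²/2g = 5.49²/19.62 = 1.536 m.
Total head H = z₁ + ψ₁ + v₁²/2g = 153.41 + 54.84 + 0.593 = 208.84 m.
ψ₂ = H − z₂ − v₂²/2g = 208.84 − 147.84 − 1.536 = 59.46 m.
P₂ = ρgψ₂ = 1000 × 9.81 × 59.46 ≈ 583 kPa.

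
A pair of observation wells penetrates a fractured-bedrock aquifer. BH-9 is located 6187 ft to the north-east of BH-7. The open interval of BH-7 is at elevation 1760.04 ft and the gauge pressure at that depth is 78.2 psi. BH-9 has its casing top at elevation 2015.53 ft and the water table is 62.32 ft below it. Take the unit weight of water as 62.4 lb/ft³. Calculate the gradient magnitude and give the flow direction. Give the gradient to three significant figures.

Pressure head at BH-7: ψ = 144·P/γ = 144 × 78.2 / 62.4 = 180.46 ft.
Total head at BH-7: h = z + ψ = 1760.04 + 180.46 = 1940.50 ft.
Total head at BH-9: h = 2015.53 − 62.32 = 1953.21 ft.
Head difference: h(BH-7) − h(BH-9) = 1940.50 − 1953.21 = -12.71 ft.
Hydraulic gradient: i = |Δh| / L = 12.71 / 6187 = 0.00205.
Flow is from higher to lower head: from BH-9 toward BH-7, i.e. toward the south-west.

i ≈ 0.00205; groundwater flows toward the south-west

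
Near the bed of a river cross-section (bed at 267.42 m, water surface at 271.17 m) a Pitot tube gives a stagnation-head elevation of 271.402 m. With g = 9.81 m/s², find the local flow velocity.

Near the bed, under hydrostatic conditions, the piezometric head (z + ψ) equals the free-surface elevation, 271.17 m.
Velocity head = total − piezometric = 271.402 − 271.17 = 0.232 m.
v = √(2g·h_v) = √(2 × 9.81 × 0.232) = 2.13 m/s.

v ≈ 2.13 m/s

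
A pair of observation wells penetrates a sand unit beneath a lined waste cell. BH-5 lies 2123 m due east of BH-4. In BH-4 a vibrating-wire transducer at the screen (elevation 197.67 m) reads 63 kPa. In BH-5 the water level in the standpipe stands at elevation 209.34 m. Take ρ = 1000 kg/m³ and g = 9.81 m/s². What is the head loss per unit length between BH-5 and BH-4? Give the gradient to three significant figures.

Pressure head at BH-4: ψ = P/(ρg) = 63×1000 / (1000 × 9.81) = 6.42 m.
Total head at BH-4: h = z + ψ = 197.67 + 6.42 = 204.09 m.
Total head at BH-5: h = 209.34 m (water level in the piezometer is the total head).
Head difference: h(BH-4) − h(BH-5) = 204.09 − 209.34 = -5.25 m.
Hydraulic gradient: i = |Δh| / L = 5.25 / 2123 = 0.00247.

i ≈ 0.00247 m/m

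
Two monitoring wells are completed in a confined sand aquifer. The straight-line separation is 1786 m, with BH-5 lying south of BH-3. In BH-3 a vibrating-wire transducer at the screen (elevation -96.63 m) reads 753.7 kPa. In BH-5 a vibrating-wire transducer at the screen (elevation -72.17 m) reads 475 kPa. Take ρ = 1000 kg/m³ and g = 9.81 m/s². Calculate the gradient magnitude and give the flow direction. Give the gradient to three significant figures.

i ≈ 0.00221; groundwater flows toward the south

Pressure head at BH-3: ψ = P/(ρg) = 753.7×1000 / (1000 × 9.81) = 76.83 m.
Total head at BH-3: h = z + ψ = -96.63 + 76.83 = -19.80 m.
Pressure head at BH-5: ψ = P/(ρg) = 475×1000 / (1000 × 9.81) = 48.42 m.
Total head at BH-5: h = z + ψ = -72.17 + 48.42 = -23.75 m.
Head difference: h(BH-3) − h(BH-5) = -19.80 − (-23.75) = 3.95 m.
Hydraulic gradient: i = |Δh| / L = 3.95 / 1786 = 0.00221.
Flow is from higher to lower head: from BH-3 toward BH-5, i.e. toward the south.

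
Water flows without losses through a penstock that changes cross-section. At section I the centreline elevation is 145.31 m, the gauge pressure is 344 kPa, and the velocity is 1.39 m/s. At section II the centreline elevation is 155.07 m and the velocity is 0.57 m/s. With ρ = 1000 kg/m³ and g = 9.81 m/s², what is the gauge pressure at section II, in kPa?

Pressure head at I: ψ₁ = P₁/(ρg) = 344×1000 / (1000 × 9.81) = 35.07 m.
Velocity heads: v₁²/2g = 1.39²/19.62 = 0.098 m; v₂²/2g = 0.57²/19.62 = 0.017 m.
Total head H = z₁ + ψ₁ + v₁²/2g = 145.31 + 35.07 + 0.098 = 180.48 m.
ψ₂ = H − z₂ − v₂²/2g = 180.48 − 155.07 − 0.017 = 25.39 m.
P₂ = ρgψ₂ = 1000 × 9.81 × 25.39 ≈ 249 kPa.

P₂ ≈ 249 kPa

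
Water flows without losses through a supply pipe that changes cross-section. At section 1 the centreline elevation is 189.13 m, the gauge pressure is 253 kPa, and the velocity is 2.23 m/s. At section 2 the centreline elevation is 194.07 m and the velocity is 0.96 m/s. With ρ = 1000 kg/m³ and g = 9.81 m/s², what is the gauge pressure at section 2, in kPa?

P₂ ≈ 207 kPa

Pressure head at 1: ψ₁ = P₁/(ρg) = 253×1000 / (1000 × 9.81) = 25.79 m.
Velocity heads: v₁²/2g = 2.23²/19.62 = 0.253 m; v₂²/2g = 0.96²/19.62 = 0.047 m.
Total head H = z₁ + ψ₁ + v₁²/2g = 189.13 + 25.79 + 0.253 = 215.17 m.
ψ₂ = H − z₂ − v₂²/2g = 215.17 − 194.07 − 0.047 = 21.05 m.
P₂ = ρgψ₂ = 1000 × 9.81 × 21.05 ≈ 207 kPa.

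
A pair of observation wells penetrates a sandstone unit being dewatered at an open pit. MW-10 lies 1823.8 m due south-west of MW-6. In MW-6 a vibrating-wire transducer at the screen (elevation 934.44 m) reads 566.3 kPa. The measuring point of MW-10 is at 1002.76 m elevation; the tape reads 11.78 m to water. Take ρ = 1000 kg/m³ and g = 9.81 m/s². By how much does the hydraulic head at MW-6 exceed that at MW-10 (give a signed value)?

Pressure head at MW-6: ψ = P/(ρg) = 566.3×1000 / (1000 × 9.81) = 57.73 m.
Total head at MW-6: h = z + ψ = 934.44 + 57.73 = 992.17 m.
Total head at MW-10: h = 1002.76 − 11.78 = 990.98 m.
Head difference: h(MW-6) − h(MW-10) = 992.17 − 990.98 = 1.19 m.

Δh ≈ 1.19 m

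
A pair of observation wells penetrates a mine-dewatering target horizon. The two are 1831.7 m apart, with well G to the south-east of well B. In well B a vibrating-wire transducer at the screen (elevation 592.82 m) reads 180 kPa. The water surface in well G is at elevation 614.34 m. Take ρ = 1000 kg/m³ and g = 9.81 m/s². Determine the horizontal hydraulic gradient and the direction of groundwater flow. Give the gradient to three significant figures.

i ≈ 0.00173; groundwater flows toward the north-west

Pressure head at well B: ψ = P/(ρg) = 180×1000 / (1000 × 9.81) = 18.35 m.
Total head at well B: h = z + ψ = 592.82 + 18.35 = 611.17 m.
Total head at well G: h = 614.34 m (water level in the piezometer is the total head).
Head difference: h(well B) − h(well G) = 611.17 − 614.34 = -3.17 m.
Hydraulic gradient: i = |Δh| / L = 3.17 / 1831.7 = 0.00173.
Flow is from higher to lower head: from well G toward well B, i.e. toward the north-west.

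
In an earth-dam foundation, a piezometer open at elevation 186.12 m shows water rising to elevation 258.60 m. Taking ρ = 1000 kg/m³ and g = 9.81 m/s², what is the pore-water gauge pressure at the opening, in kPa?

Pressure head ψ = h − z = 258.60 − 186.12 = 72.48 m.
P = ρgψ = 1000 × 9.81 × 72.48 = 711029 Pa ≈ 711 kPa.

P ≈ 711 kPa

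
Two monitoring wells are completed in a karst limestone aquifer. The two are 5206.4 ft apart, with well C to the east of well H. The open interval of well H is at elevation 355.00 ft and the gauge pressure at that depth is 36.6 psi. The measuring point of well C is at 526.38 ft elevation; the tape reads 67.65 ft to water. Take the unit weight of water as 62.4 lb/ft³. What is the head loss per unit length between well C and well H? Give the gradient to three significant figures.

Pressure head at well H: ψ = 144·P/γ = 144 × 36.6 / 62.4 = 84.46 ft.
Total head at well H: h = z + ψ = 355.00 + 84.46 = 439.46 ft.
Total head at well C: h = 526.38 − 67.65 = 458.73 ft.
Head difference: h(well H) − h(well C) = 439.46 − 458.73 = -19.27 ft.
Hydraulic gradient: i = |Δh| / L = 19.27 / 5206.4 = 0.00370.

i ≈ 0.00370 ft/ft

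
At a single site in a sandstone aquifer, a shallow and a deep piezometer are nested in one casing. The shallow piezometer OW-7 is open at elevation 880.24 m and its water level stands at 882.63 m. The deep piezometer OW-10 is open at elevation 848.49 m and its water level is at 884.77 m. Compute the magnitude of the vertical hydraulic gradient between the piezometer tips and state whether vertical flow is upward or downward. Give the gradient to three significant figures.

|i_v| ≈ 0.0674; vertical flow is upward

Total head at OW-7: h = 882.63 m (water level in the standpipe).
Total head at OW-10: h = 884.77 m.
Δh = h(OW-7) − h(OW-10) = 882.63 − 884.77 = -2.14 m.
Vertical separation Δz = 880.24 − 848.49 = 31.75 m.
|i_v| = |Δh| / Δz = 2.14 / 31.75 = 0.0674.
Head is higher in the deep piezometer, so vertical flow is upward (discharge condition).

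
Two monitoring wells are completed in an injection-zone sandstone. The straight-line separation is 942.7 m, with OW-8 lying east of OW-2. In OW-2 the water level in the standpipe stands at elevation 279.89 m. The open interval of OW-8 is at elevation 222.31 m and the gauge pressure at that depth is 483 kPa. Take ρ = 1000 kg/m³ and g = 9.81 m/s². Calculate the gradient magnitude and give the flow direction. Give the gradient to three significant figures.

i ≈ 0.00885; groundwater flows toward the east

Total head at OW-2: h = 279.89 m (water level in the piezometer is the total head).
Pressure head at OW-8: ψ = P/(ρg) = 483×1000 / (1000 × 9.81) = 49.24 m.
Total head at OW-8: h = z + ψ = 222.31 + 49.24 = 271.55 m.
Head difference: h(OW-2) − h(OW-8) = 279.89 − 271.55 = 8.34 m.
Hydraulic gradient: i = |Δh| / L = 8.34 / 942.7 = 0.00885.
Flow is from higher to lower head: from OW-2 toward OW-8, i.e. toward the east.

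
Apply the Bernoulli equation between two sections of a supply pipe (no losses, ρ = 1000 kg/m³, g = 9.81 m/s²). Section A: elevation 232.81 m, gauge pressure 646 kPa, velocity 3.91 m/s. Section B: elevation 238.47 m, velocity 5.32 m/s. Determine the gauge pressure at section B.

Pressure head at A: ψ₁ = P₁/(ρg) = 646×1000 / (1000 × 9.81) = 65.85 m.
Velocity heads: v₁²/2g = 3.91²/19.62 = 0.779 m; v₂²/2g = 5.32²/19.62 = 1.443 m.
Total head H = z₁ + ψ₁ + v₁²/2g = 232.81 + 65.85 + 0.779 = 299.44 m.
ψ₂ = H − z₂ − v₂²/2g = 299.44 − 238.47 − 1.443 = 59.53 m.
P₂ = ρgψ₂ = 1000 × 9.81 × 59.53 ≈ 584 kPa.

P₂ ≈ 584 kPa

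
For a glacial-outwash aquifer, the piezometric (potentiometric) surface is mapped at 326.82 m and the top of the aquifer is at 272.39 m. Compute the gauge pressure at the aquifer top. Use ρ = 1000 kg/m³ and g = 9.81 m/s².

P ≈ 534 kPa

Pressure head at the aquifer top: ψ = h − z = 326.82 − 272.39 = 54.43 m.
P = ρgψ = 1000 × 9.81 × 54.43 = 533958 Pa ≈ 534 kPa.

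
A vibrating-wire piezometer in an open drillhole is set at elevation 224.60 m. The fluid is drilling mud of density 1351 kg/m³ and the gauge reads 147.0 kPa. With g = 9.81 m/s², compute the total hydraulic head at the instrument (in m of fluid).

ψ = P/(ρg) = 147.0×1000 / (1351 × 9.81) = 11.09 m.
h = z + ψ = 224.60 + 11.09 = 235.69 m.

h ≈ 235.69 m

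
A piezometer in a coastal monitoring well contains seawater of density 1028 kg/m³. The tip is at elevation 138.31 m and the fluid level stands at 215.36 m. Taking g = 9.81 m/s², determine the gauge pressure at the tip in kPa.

P ≈ 777 kPa

Pressure head ψ = h − z = 215.36 − 138.31 = 77.05 m.
P = ρgψ = 1028 × 9.81 × 77.05 = 777025 Pa ≈ 777 kPa.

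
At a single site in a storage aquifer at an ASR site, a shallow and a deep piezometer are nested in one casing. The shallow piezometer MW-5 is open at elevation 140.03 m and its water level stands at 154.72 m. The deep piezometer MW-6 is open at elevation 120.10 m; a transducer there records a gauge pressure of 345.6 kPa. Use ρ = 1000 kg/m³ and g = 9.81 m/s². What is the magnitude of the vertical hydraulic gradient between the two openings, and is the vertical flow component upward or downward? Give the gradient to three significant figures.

Total head at MW-5: h = 154.72 m (water level in the standpipe).
Pressure head at MW-6: ψ = P/(ρg) = 345.6×1000 / (1000 × 9.81) = 35.23 m.
Total head at MW-6: h = z + ψ = 120.10 + 35.23 = 155.33 m.
Δh = h(MW-5) − h(MW-6) = 154.72 − 155.33 = -0.61 m.
Vertical separation Δz = 140.03 − 120.10 = 19.93 m.
|i_v| = |Δh| / Δz = 0.61 / 19.93 = 0.0306.
Head is higher in the deep piezometer, so vertical flow is upward (discharge condition).

|i_v| ≈ 0.0306; vertical flow is upward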